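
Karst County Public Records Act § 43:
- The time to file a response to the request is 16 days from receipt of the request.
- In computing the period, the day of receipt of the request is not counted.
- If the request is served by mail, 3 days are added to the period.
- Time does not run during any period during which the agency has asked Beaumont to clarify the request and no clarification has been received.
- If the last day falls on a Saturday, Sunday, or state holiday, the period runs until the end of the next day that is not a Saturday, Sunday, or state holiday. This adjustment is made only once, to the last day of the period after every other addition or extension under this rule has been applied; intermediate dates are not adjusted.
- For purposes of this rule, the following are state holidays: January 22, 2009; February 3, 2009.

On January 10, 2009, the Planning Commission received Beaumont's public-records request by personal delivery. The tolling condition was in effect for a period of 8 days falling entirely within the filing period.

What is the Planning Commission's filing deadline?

16 days after January 10, 2009 is January 26, 2009.
Service was not by mail, so no mail extension applies.
Tolling adds 8 days: January 26, 2009 + 8 days = February 3, 2009.
February 3, 2009 is a listed holiday. The next qualifying day is February 4, 2009.

February 4, 2009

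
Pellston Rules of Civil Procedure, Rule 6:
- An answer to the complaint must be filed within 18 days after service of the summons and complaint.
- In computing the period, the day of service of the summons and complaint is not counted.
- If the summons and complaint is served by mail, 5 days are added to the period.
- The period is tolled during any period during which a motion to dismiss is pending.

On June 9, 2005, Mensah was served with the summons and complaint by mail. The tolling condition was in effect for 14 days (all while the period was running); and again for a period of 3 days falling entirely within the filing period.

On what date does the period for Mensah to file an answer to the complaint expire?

July 19, 2005

18 days after June 9, 2005 is June 27, 2005.
Service was by mail, adding 5 days: June 27, 2005 + 5 days = July 2, 2005.
Tolling adds 14 days: July 2, 2005 + 14 days = July 16, 2005.
Tolling adds 3 days: July 16, 2005 + 3 days = July 19, 2005.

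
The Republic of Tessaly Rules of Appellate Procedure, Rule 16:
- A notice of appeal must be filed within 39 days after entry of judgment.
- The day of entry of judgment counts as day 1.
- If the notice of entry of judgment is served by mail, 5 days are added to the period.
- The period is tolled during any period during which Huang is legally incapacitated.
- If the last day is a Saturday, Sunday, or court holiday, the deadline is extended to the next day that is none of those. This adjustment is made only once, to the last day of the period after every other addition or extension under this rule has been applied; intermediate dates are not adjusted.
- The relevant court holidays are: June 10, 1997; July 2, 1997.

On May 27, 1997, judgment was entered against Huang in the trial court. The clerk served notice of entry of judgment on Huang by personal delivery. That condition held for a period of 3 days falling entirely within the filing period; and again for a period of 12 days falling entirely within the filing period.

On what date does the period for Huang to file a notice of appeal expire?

July 21, 1997

Counting May 27, 1997 as day 1, day 39 is July 4, 1997.
Service was not by mail, so no mail extension applies.
Tolling adds 3 days: July 4, 1997 + 3 days = July 7, 1997.
Tolling adds 12 days: July 7, 1997 + 12 days = July 19, 1997.
July 19, 1997 is Saturday; July 20, 1997 is Sunday. The next qualifying day is July 21, 1997.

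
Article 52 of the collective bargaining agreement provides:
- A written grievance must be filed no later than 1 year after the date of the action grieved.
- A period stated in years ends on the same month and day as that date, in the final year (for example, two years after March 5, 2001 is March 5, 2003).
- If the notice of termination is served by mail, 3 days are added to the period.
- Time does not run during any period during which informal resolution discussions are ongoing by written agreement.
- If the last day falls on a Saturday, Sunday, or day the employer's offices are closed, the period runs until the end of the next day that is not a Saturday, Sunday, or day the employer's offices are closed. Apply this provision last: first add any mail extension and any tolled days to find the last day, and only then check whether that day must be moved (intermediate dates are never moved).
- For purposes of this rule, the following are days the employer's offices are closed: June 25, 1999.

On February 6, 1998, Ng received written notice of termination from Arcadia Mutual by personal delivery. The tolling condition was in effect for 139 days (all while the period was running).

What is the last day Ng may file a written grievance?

1 year after February 6, 1998 is February 6, 1999.
Service was not by mail, so no mail extension applies.
Tolling adds 139 days: February 6, 1999 + 139 days = June 25, 1999.
June 25, 1999 is a listed holiday; June 26, 1999 is Saturday; June 27, 1999 is Sunday. The next qualifying day is June 28, 1999.

June 28, 1999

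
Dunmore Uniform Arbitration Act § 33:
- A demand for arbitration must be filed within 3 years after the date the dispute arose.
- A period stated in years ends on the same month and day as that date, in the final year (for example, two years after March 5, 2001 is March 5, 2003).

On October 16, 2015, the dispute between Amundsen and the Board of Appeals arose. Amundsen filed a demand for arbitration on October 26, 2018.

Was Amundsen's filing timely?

No

3 years after October 16, 2015 is October 16, 2018.
The deadline is October 16, 2018; the filing on October 26, 2018 is after that date.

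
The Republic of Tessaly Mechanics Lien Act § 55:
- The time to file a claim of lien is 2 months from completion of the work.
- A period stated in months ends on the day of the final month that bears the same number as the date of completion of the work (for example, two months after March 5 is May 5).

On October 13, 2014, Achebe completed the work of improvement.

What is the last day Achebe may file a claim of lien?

2 months after October 13, 2014 is December 13, 2014.

December 13, 2014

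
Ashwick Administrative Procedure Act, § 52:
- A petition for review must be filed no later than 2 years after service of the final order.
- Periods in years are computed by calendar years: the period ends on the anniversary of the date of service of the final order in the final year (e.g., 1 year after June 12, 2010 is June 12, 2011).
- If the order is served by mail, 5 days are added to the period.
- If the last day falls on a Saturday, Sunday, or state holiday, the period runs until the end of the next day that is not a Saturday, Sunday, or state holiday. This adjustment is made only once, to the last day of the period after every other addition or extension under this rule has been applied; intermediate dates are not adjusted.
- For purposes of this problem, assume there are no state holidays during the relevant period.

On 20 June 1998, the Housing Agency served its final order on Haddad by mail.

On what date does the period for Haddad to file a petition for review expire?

2 years after 20 June 1998 is June 20, 2000.
Service was by mail, adding 5 days: June 20, 2000 + 5 days = June 25, 2000.
June 25, 2000 is Sunday. The next qualifying day is June 26, 2000.

June 26, 2000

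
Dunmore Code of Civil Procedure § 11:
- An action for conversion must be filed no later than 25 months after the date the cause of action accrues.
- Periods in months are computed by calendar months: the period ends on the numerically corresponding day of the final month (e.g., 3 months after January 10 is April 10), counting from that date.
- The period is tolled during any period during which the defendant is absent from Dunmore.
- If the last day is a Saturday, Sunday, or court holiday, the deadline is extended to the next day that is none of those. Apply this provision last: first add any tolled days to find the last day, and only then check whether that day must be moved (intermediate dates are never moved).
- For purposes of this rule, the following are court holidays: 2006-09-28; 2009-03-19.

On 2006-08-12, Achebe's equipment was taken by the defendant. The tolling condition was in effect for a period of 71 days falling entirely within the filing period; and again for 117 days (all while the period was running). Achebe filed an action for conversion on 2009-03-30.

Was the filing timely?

25 months after 2006-08-12 is September 12, 2008.
Tolling adds 71 days: September 12, 2008 + 71 days = November 22, 2008.
Tolling adds 117 days: November 22, 2008 + 117 days = March 19, 2009.
March 19, 2009 is a listed holiday. The next qualifying day is March 20, 2009.
The deadline is March 20, 2009; the filing on March 30, 2009 is after that date.

No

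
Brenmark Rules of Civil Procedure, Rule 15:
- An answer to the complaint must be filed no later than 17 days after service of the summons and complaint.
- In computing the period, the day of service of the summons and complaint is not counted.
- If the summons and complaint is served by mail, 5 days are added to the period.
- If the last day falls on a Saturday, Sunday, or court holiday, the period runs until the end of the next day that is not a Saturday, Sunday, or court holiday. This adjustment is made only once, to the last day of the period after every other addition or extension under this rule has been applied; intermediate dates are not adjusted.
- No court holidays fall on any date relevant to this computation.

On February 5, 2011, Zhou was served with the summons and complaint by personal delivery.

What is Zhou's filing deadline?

February 22, 2011

17 days after February 5, 2011 is February 22, 2011.
Service was not by mail, so no mail extension applies.
February 22, 2011 is a Tuesday and not a court holiday, so no extension applies.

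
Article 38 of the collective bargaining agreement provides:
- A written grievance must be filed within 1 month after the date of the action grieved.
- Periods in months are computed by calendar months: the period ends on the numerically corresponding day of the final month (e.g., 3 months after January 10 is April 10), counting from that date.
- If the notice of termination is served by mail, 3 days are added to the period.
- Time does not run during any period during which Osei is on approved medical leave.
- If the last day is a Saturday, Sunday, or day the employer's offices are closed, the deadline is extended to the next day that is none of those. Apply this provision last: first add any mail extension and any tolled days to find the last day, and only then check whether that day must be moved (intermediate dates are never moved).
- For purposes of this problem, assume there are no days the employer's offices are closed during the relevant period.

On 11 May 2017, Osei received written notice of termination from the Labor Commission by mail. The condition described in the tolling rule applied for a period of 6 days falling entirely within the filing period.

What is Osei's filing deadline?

June 20, 2017

1 month after 11 May 2017 is June 11, 2017.
Service was by mail, adding 3 days: June 11, 2017 + 3 days = June 14, 2017.
Tolling adds 6 days: June 14, 2017 + 6 days = June 20, 2017.
June 20, 2017 is a Tuesday and not a day the employer's offices are closed, so no extension applies.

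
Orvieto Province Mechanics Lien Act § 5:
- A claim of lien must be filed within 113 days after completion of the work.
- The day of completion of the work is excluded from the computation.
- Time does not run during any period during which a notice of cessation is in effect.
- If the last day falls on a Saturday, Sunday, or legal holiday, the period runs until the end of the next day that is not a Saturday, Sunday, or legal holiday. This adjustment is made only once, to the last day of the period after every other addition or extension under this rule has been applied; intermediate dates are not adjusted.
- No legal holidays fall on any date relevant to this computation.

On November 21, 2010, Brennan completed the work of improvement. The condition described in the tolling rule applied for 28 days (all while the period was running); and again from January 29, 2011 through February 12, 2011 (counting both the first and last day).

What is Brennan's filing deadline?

April 26, 2011

113 days after November 21, 2010 is March 14, 2011.
Tolling adds 28 days: March 14, 2011 + 28 days = April 11, 2011.
From January 29, 2011 through February 12, 2011 inclusive is 15 days; tolling adds 15 days: April 11, 2011 + 15 days = April 26, 2011.
April 26, 2011 is a Tuesday and not a legal holiday, so no extension applies.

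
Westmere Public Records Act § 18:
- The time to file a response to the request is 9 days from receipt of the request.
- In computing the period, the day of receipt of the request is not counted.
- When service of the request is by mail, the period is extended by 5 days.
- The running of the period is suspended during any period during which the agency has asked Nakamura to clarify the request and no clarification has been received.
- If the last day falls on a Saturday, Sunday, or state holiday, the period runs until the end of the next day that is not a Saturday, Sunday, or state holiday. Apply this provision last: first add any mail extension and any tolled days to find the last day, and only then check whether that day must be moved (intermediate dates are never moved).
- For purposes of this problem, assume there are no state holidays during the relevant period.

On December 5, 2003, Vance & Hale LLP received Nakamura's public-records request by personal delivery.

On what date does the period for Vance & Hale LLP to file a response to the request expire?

9 days after December 5, 2003 is December 14, 2003.
Service was not by mail, so no mail extension applies.
December 14, 2003 is Sunday. The next qualifying day is December 15, 2003.

December 15, 2003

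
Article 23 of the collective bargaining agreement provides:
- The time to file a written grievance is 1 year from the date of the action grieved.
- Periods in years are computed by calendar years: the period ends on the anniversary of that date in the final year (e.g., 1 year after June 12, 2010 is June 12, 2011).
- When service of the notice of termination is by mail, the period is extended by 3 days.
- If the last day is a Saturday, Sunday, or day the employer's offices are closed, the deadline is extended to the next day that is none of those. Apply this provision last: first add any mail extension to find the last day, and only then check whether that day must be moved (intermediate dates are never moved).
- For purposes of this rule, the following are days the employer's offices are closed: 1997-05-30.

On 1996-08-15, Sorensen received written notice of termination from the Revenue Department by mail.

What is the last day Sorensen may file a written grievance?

1 year after 1996-08-15 is August 15, 1997.
Service was by mail, adding 3 days: August 15, 1997 + 3 days = August 18, 1997.
August 18, 1997 is a Monday and not a day the employer's offices are closed, so no extension applies.

August 18, 1997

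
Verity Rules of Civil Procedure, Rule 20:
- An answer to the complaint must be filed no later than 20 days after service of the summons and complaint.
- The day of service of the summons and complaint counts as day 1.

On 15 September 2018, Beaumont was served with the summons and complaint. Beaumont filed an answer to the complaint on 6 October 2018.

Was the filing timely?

Counting 15 September 2018 as day 1, day 20 is October 4, 2018.
The deadline is October 4, 2018; the filing on October 6, 2018 is after that date.

No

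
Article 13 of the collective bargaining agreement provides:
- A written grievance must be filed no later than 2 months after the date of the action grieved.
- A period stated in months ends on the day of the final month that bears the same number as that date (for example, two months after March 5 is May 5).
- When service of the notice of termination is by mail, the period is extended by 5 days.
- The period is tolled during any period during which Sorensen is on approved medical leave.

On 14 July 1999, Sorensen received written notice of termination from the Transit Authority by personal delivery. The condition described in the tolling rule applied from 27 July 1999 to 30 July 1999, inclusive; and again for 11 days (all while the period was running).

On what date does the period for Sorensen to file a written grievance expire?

2 months after 14 July 1999 is September 14, 1999.
Service was not by mail, so no mail extension applies.
From July 27, 1999 through July 30, 1999 inclusive is 4 days; tolling adds 4 days: September 14, 1999 + 4 days = September 18, 1999.
Tolling adds 11 days: September 18, 1999 + 11 days = September 29, 1999.

September 29, 1999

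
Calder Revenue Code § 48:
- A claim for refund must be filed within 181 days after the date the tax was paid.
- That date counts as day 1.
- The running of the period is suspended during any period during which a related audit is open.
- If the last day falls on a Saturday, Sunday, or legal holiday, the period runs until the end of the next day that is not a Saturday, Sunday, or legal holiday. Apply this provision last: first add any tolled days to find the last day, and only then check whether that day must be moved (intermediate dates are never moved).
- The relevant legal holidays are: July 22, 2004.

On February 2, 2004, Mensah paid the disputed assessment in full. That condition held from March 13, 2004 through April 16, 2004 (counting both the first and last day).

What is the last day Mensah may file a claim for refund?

September 6, 2004

Counting February 2, 2004 as day 1, day 181 is July 31, 2004.
From March 13, 2004 through April 16, 2004 inclusive is 35 days; tolling adds 35 days: July 31, 2004 + 35 days = September 4, 2004.
September 4, 2004 is Saturday; September 5, 2004 is Sunday. The next qualifying day is September 6, 2004.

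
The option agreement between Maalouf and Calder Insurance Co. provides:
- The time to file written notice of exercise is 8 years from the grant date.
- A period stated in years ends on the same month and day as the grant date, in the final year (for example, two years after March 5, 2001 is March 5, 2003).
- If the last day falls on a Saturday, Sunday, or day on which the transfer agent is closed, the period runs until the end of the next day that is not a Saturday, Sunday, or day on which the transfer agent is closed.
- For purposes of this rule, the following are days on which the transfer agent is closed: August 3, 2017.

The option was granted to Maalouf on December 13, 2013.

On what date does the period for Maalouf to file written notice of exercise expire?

December 13, 2021

8 years after December 13, 2013 is December 13, 2021.
December 13, 2021 is a Monday and not a day on which the transfer agent is closed, so no extension applies.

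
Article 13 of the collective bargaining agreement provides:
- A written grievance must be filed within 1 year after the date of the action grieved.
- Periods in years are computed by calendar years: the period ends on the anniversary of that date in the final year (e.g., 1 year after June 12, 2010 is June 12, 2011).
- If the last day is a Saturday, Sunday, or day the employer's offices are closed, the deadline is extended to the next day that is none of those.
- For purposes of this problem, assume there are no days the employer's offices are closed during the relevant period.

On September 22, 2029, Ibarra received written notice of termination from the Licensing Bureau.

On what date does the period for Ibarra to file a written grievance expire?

September 23, 2030

1 year after September 22, 2029 is September 22, 2030.
September 22, 2030 is Sunday. The next qualifying day is September 23, 2030.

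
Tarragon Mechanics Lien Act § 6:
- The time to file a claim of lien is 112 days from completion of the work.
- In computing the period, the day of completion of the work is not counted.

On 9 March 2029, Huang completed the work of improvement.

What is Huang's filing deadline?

June 29, 2029

112 days after 9 March 2029 is June 29, 2029.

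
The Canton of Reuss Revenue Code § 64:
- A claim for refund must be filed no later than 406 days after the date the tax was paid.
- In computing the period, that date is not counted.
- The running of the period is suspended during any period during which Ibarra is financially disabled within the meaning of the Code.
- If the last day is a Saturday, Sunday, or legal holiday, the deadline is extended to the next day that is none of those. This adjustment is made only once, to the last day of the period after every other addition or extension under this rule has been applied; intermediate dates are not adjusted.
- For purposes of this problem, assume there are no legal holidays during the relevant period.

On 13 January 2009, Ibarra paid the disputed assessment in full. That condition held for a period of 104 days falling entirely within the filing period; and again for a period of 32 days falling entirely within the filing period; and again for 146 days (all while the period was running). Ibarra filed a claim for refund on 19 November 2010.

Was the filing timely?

406 days after 13 January 2009 is February 23, 2010.
Tolling adds 104 days: February 23, 2010 + 104 days = June 7, 2010.
Tolling adds 32 days: June 7, 2010 + 32 days = July 9, 2010.
Tolling adds 146 days: July 9, 2010 + 146 days = December 2, 2010.
December 2, 2010 is a Thursday and not a legal holiday, so no extension applies.
The deadline is December 2, 2010; the filing on November 19, 2010 is on or before that date.

Yes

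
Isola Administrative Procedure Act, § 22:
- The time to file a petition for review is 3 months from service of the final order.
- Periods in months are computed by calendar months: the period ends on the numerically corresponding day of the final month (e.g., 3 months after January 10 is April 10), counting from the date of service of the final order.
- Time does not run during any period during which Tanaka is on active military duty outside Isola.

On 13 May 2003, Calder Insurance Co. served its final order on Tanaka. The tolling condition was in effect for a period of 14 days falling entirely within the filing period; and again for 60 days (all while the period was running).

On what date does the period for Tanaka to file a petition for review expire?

October 26, 2003

3 months after 13 May 2003 is August 13, 2003.
Tolling adds 14 days: August 13, 2003 + 14 days = August 27, 2003.
Tolling adds 60 days: August 27, 2003 + 60 days = October 26, 2003.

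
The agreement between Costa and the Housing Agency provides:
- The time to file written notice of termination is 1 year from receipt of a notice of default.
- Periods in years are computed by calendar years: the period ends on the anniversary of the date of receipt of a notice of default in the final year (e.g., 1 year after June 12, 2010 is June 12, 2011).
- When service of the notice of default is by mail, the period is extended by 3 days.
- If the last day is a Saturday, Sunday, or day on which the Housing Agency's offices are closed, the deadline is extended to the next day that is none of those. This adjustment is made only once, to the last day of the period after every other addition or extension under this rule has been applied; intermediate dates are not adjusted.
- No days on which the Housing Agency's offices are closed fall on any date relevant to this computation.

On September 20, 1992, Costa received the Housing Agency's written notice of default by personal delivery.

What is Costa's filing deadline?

September 20, 1993

1 year after September 20, 1992 is September 20, 1993.
Service was not by mail, so no mail extension applies.
September 20, 1993 is a Monday and not a day on which the Housing Agency's offices are closed, so no extension applies.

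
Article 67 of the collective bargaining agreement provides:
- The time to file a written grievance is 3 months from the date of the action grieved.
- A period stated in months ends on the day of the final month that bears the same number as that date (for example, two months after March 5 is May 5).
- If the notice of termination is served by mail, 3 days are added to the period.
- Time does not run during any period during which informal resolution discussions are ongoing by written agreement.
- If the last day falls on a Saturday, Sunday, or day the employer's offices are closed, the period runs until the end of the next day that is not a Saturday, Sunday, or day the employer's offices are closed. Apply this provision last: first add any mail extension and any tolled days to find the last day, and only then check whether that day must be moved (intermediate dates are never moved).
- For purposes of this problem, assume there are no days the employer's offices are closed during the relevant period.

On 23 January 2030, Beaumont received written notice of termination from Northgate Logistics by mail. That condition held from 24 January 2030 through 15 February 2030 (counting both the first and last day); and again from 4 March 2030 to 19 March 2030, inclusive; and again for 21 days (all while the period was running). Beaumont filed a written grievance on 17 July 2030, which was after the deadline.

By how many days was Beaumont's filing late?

3 months after 23 January 2030 is April 23, 2030.
Service was by mail, adding 3 days: April 23, 2030 + 3 days = April 26, 2030.
From January 24, 2030 through February 15, 2030 inclusive is 23 days; tolling adds 23 days: April 26, 2030 + 23 days = May 19, 2030.
From March 4, 2030 through March 19, 2030 inclusive is 16 days; tolling adds 16 days: May 19, 2030 + 16 days = June 4, 2030.
Tolling adds 21 days: June 4, 2030 + 21 days = June 25, 2030.
June 25, 2030 is a Tuesday and not a day the employer's offices are closed, so no extension applies.
The deadline is June 25, 2030; from June 25, 2030 to July 17, 2030 is 22 days.

22 days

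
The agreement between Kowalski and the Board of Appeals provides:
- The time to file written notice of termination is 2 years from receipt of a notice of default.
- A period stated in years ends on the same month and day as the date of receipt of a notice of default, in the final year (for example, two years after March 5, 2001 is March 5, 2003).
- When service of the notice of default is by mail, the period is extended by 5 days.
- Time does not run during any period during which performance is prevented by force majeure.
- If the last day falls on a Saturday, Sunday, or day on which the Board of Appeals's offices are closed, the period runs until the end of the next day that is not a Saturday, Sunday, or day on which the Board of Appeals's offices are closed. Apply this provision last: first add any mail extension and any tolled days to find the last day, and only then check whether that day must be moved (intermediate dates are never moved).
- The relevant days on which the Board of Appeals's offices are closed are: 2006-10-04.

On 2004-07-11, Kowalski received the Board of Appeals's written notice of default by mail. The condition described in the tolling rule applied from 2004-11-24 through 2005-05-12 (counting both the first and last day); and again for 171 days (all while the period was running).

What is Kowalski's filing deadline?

2 years after 2004-07-11 is July 11, 2006.
Service was by mail, adding 5 days: July 11, 2006 + 5 days = July 16, 2006.
From November 24, 2004 through May 12, 2005 inclusive is 170 days; tolling adds 170 days: July 16, 2006 + 170 days = January 2, 2007.
Tolling adds 171 days: January 2, 2007 + 171 days = June 22, 2007.
June 22, 2007 is a Friday and not a day on which the Board of Appeals's offices are closed, so no extension applies.

June 22, 2007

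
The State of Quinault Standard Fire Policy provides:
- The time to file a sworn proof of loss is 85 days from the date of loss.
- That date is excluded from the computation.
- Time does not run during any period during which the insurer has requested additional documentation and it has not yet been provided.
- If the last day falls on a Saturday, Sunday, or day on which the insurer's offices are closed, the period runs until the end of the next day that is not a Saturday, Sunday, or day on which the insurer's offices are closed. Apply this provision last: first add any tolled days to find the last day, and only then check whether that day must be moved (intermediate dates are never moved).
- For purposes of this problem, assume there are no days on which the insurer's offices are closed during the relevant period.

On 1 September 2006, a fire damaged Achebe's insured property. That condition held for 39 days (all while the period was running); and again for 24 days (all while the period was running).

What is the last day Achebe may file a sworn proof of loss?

January 29, 2007

85 days after 1 September 2006 is November 25, 2006.
Tolling adds 39 days: November 25, 2006 + 39 days = January 3, 2007.
Tolling adds 24 days: January 3, 2007 + 24 days = January 27, 2007.
January 27, 2007 is Saturday; January 28, 2007 is Sunday. The next qualifying day is January 29, 2007.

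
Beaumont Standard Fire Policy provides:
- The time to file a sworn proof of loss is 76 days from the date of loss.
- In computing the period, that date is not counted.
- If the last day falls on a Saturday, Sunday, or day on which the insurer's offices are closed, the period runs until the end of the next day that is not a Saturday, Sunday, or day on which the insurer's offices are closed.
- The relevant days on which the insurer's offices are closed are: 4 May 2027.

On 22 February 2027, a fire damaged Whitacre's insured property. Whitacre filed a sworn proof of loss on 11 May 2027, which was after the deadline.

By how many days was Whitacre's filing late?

76 days after 22 February 2027 is May 9, 2027.
May 9, 2027 is Sunday. The next qualifying day is May 10, 2027.
The deadline is May 10, 2027; from May 10, 2027 to May 11, 2027 is 1 days.

1 day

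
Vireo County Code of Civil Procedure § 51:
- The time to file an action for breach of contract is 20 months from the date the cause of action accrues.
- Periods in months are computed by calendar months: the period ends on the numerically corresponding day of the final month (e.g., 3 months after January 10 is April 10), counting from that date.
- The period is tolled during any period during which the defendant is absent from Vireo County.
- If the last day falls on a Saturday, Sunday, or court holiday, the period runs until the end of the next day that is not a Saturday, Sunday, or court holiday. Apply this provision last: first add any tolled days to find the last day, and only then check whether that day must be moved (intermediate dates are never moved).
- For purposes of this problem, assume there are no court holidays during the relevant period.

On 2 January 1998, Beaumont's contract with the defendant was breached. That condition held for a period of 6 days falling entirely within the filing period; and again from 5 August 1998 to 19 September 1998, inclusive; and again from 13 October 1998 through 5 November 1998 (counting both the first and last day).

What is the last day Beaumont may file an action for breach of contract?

November 17, 1999

20 months after 2 January 1998 is September 2, 1999.
Tolling adds 6 days: September 2, 1999 + 6 days = September 8, 1999.
From August 5, 1998 through September 19, 1998 inclusive is 46 days; tolling adds 46 days: September 8, 1999 + 46 days = October 24, 1999.
From October 13, 1998 through November 5, 1998 inclusive is 24 days; tolling adds 24 days: October 24, 1999 + 24 days = November 17, 1999.
November 17, 1999 is a Wednesday and not a court holiday, so no extension applies.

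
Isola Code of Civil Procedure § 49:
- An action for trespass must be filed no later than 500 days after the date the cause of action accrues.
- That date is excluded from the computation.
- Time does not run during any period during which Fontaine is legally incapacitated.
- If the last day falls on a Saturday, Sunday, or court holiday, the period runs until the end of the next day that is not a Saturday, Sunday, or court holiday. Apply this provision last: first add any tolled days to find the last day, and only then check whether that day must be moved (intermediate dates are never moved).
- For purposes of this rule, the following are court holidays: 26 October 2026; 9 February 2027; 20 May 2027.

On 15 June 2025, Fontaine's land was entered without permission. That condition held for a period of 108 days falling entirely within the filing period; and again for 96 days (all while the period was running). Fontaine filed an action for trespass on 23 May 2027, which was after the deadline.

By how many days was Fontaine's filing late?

500 days after 15 June 2025 is October 28, 2026.
Tolling adds 108 days: October 28, 2026 + 108 days = February 13, 2027.
Tolling adds 96 days: February 13, 2027 + 96 days = May 20, 2027.
May 20, 2027 is a listed holiday. The next qualifying day is May 21, 2027.
The deadline is May 21, 2027; from May 21, 2027 to May 23, 2027 is 2 days.

2 days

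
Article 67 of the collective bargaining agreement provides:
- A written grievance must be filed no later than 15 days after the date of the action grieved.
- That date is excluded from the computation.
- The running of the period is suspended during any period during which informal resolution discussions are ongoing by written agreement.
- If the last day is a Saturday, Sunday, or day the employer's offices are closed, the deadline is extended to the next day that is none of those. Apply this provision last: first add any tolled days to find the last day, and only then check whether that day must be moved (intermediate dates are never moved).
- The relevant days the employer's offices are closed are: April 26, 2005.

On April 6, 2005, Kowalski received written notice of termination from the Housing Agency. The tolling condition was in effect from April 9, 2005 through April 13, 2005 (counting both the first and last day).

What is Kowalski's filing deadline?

April 27, 2005

15 days after April 6, 2005 is April 21, 2005.
From April 9, 2005 through April 13, 2005 inclusive is 5 days; tolling adds 5 days: April 21, 2005 + 5 days = April 26, 2005.
April 26, 2005 is a listed holiday. The next qualifying day is April 27, 2005.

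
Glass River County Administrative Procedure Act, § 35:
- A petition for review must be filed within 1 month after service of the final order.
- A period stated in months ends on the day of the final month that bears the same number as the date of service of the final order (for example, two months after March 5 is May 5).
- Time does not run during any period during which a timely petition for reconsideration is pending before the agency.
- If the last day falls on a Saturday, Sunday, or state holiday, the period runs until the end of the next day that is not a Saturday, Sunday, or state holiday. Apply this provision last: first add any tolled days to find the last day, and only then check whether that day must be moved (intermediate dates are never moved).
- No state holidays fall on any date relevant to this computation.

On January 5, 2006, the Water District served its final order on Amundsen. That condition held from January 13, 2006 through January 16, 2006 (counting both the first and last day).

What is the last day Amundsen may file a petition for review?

1 month after January 5, 2006 is February 5, 2006.
From January 13, 2006 through January 16, 2006 inclusive is 4 days; tolling adds 4 days: February 5, 2006 + 4 days = February 9, 2006.
February 9, 2006 is a Thursday and not a state holiday, so no extension applies.

February 9, 2006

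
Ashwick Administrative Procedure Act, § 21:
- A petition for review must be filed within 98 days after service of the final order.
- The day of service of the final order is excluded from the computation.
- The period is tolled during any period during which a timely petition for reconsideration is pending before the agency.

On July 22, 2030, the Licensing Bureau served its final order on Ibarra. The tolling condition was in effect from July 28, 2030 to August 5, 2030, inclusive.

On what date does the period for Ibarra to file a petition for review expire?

November 6, 2030

98 days after July 22, 2030 is October 28, 2030.
From July 28, 2030 through August 5, 2030 inclusive is 9 days; tolling adds 9 days: October 28, 2030 + 9 days = November 6, 2030.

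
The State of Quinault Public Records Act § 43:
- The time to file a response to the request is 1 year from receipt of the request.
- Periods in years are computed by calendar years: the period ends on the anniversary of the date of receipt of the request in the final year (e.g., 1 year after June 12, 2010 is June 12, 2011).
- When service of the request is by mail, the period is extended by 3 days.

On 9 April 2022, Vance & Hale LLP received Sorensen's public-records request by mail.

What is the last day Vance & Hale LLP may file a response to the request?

1 year after 9 April 2022 is April 9, 2023.
Service was by mail, adding 3 days: April 9, 2023 + 3 days = April 12, 2023.

April 12, 2023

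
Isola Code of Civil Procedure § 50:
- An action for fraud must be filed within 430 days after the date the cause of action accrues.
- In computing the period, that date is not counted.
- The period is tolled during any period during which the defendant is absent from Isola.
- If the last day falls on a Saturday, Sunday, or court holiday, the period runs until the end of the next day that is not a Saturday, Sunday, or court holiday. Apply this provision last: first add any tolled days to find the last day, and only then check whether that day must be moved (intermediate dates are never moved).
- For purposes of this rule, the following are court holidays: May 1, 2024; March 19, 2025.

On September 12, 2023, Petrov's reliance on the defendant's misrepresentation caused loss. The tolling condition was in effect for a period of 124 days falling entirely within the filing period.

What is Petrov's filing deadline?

430 days after September 12, 2023 is November 15, 2024.
Tolling adds 124 days: November 15, 2024 + 124 days = March 19, 2025.
March 19, 2025 is a listed holiday. The next qualifying day is March 20, 2025.

March 20, 2025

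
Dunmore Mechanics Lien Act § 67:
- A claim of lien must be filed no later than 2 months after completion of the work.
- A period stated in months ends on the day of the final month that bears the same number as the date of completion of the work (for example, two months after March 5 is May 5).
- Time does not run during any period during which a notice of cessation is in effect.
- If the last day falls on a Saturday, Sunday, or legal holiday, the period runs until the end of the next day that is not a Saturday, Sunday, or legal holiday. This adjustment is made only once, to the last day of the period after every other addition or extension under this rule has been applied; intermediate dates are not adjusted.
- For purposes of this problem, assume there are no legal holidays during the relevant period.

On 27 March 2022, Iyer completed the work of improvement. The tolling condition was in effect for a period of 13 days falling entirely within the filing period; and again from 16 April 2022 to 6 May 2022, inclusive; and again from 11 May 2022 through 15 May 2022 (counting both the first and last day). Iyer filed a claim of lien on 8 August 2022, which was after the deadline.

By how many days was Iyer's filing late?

2 months after 27 March 2022 is May 27, 2022.
Tolling adds 13 days: May 27, 2022 + 13 days = June 9, 2022.
From April 16, 2022 through May 6, 2022 inclusive is 21 days; tolling adds 21 days: June 9, 2022 + 21 days = June 30, 2022.
From May 11, 2022 through May 15, 2022 inclusive is 5 days; tolling adds 5 days: June 30, 2022 + 5 days = July 5, 2022.
July 5, 2022 is a Tuesday and not a legal holiday, so no extension applies.
The deadline is July 5, 2022; from July 5, 2022 to August 8, 2022 is 34 days.

34 days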